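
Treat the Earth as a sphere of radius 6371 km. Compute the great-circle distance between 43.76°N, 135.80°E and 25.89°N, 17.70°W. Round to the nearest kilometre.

11812 km

Δλ = -17.70 − 135.80 = -153.50°.
Δφ = 25.89 − 43.76 = -17.87°.
a = sin²(Δφ/2) + cos φ₁ · cos φ₂ · sin²(Δλ/2) = 0.639744.
c = 2·atan2(√a, √(1−a)) = 1.85406 rad → d = 6371·c ≈ 11812.19 km.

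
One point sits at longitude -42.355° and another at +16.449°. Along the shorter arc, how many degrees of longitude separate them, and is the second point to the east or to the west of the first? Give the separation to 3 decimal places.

Raw difference: 16.449 − -42.355 = 58.804°.
Normalise into (−180°, 180°]: 58.804° stays 58.804°.
Positive ⇒ the second point lies to the east; separation 58.804°.

58.804° east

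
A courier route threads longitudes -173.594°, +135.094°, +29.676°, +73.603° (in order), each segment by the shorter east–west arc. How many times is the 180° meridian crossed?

1

Leg 1: -173.594° → +135.094°, shortest Δλ = -51.312° (west) — crosses 180°.
Leg 2: +135.094° → +29.676°, shortest Δλ = -105.418° (west) — does not cross 180°.
Leg 3: +29.676° → +73.603°, shortest Δλ = 43.927° (east) — does not cross 180°.
Total crossings: 1.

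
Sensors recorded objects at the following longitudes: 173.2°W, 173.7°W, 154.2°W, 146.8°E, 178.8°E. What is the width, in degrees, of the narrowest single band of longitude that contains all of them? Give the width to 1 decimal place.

59.0°

Sort the longitudes: -173.7°, -173.2°, -154.2°, +146.8°, +178.8°.
Eastward gaps between consecutive values (wrapping around): 0.5°, 19.0°, 301.0°, 32.0°, 7.5°.
Largest gap = 301.0° ⇒ minimal covering band is its complement: 360° − 301.0° = 59.0°.
Band runs from +146.8° eastward to -154.2°, crossing the antimeridian.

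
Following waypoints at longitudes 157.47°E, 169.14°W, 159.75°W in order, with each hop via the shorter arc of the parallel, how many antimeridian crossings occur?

1

Leg 1: +157.47° → -169.14°, shortest Δλ = 33.39° (east) — crosses 180°.
Leg 2: -169.14° → -159.75°, shortest Δλ = 9.39° (east) — does not cross 180°.
Total crossings: 1.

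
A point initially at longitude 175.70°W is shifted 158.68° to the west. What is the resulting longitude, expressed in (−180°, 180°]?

25.62°E

Start at -175.70°; shift −158.68° → -334.38°.
-334.38° lies outside (−180°, 180°]; add 360° → +25.62°.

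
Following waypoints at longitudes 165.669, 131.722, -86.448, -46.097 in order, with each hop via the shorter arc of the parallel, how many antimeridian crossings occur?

1

Leg 1: +165.669° → +131.722°, shortest Δλ = -33.947° (west) — does not cross 180°.
Leg 2: +131.722° → -86.448°, shortest Δλ = 141.83° (east) — crosses 180°.
Leg 3: -86.448° → -46.097°, shortest Δλ = 40.351° (east) — does not cross 180°.
Total crossings: 1.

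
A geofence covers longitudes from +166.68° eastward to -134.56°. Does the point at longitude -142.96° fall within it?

Band width going east from +166.68° to -134.56°: ((-134.56 − 166.68) mod 360) = 58.76°.
Offset of -142.96° east of the west edge: ((-142.96 − 166.68) mod 360) = 50.36°.
50.36° ≤ 58.76° ⇒ inside.

Yes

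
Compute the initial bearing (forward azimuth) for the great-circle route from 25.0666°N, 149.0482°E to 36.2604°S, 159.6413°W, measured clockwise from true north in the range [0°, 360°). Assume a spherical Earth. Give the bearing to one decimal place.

140.0°

Δλ = -159.6413 − 149.0482 = -308.6895°; wrapped into (−180°, 180°]: 51.3105°.
θ = atan2( sin Δλ · cos φ₂ , cos φ₁ · sin φ₂ − sin φ₁ · cos φ₂ · cos Δλ )
  = atan2(0.62938, -0.74930) = 139.971° → normalised to [0°, 360°): 139.971°.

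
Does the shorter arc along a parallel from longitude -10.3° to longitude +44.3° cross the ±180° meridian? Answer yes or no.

No

Signed shortest Δλ = ((44.3 − -10.3 + 180) mod 360) − 180 = 54.6°.
Going east by 54.6° from -10.3° reaches +44.3° without touching 180°.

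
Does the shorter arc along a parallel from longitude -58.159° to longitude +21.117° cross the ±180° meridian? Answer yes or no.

No

Signed shortest Δλ = ((21.117 − -58.159 + 180) mod 360) − 180 = 79.276°.
Going east by 79.276° from -58.159° reaches +21.117° without touching 180°.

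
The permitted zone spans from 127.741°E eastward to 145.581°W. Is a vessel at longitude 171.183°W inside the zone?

Band width going east from +127.741° to -145.581°: ((-145.581 − 127.741) mod 360) = 86.678°.
Offset of -171.183° east of the west edge: ((-171.183 − 127.741) mod 360) = 61.076°.
61.076° ≤ 86.678° ⇒ inside.

Yes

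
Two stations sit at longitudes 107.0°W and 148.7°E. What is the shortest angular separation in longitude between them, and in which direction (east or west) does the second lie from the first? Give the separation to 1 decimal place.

Raw difference: 148.7 − -107.0 = 255.7°.
Normalise into (−180°, 180°]: 255.7° − 360° = -104.3°.
Negative ⇒ the second point lies to the west; separation 104.3°.

104.3° west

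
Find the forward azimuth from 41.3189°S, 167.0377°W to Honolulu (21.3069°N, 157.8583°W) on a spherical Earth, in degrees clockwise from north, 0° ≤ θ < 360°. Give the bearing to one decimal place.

Δλ = -157.8583 − -167.0377 = 9.1794°.
θ = atan2( sin Δλ · cos φ₂ , cos φ₁ · sin φ₂ − sin φ₁ · cos φ₂ · cos Δλ )
  = atan2(0.14862, 0.88015) = 9.585° → normalised to [0°, 360°): 9.585°.

9.6°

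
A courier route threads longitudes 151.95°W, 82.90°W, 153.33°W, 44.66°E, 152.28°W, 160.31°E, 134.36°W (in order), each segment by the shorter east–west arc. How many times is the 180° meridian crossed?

4

Leg 1: -151.95° → -82.90°, shortest Δλ = 69.05° (east) — does not cross 180°.
Leg 2: -82.90° → -153.33°, shortest Δλ = -70.43° (west) — does not cross 180°.
Leg 3: -153.33° → +44.66°, shortest Δλ = -162.01° (west) — crosses 180°.
Leg 4: +44.66° → -152.28°, shortest Δλ = 163.06° (east) — crosses 180°.
Leg 5: -152.28° → +160.31°, shortest Δλ = -47.41° (west) — crosses 180°.
Leg 6: +160.31° → -134.36°, shortest Δλ = 65.33° (east) — crosses 180°.
Total crossings: 4.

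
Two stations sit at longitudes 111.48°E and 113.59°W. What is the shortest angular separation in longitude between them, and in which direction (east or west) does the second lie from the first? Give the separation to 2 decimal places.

134.93° east

Raw difference: -113.59 − 111.48 = -225.07°.
Normalise into (−180°, 180°]: -225.07° + 360° = 134.93°.
Positive ⇒ the second point lies to the east; separation 134.93°.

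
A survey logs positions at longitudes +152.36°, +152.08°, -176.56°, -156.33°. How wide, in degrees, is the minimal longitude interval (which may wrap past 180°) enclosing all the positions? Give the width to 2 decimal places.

Sort the longitudes: -176.56°, -156.33°, +152.08°, +152.36°.
Eastward gaps between consecutive values (wrapping around): 20.23°, 308.41°, 0.28°, 31.08°.
Largest gap = 308.41° ⇒ minimal covering band is its complement: 360° − 308.41° = 51.59°.
Band runs from +152.08° eastward to -156.33°, crossing the antimeridian.

51.59°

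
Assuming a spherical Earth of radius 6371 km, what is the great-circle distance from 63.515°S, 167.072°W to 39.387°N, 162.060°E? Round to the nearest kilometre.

Δλ = 162.060 − -167.072 = 329.132°; wrapped into (−180°, 180°]: -30.868°.
Δφ = 39.387 − -63.515 = 102.902°.
a = sin²(Δφ/2) + cos φ₁ · cos φ₂ · sin²(Δλ/2) = 0.636053.
c = 2·atan2(√a, √(1−a)) = 1.84638 rad → d = 6371·c ≈ 11763.28 km.

11763 km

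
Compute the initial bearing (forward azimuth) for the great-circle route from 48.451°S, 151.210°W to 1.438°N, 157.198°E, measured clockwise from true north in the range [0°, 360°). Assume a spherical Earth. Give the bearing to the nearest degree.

302°

Δλ = 157.198 − -151.210 = 308.408°; wrapped into (−180°, 180°]: -51.592°.
θ = atan2( sin Δλ · cos φ₂ , cos φ₁ · sin φ₂ − sin φ₁ · cos φ₂ · cos Δλ )
  = atan2(-0.78336, 0.48144) = -58.426° → normalised to [0°, 360°): 301.574°.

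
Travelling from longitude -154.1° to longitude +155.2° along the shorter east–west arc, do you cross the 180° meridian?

Yes

Naïve |155.2 − -154.1| = 309.3° > 180°, so the shorter arc goes the other way round — across 180°.
Signed shortest Δλ = ((155.2 − -154.1 + 180) mod 360) − 180 = -50.7°.
Going west by 50.7° from -154.1° passes through 180° before reaching +155.2°.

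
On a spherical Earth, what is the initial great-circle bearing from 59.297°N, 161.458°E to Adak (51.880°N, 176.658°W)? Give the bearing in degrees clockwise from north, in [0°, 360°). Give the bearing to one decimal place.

111.5°

Δλ = -176.658 − 161.458 = -338.116°; wrapped into (−180°, 180°]: 21.884°.
θ = atan2( sin Δλ · cos φ₂ , cos φ₁ · sin φ₂ − sin φ₁ · cos φ₂ · cos Δλ )
  = atan2(0.23009, -0.09084) = 111.545° → normalised to [0°, 360°): 111.545°.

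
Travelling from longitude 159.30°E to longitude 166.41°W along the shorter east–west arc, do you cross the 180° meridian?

Naïve |-166.41 − 159.30| = 325.71° > 180°, so the shorter arc goes the other way round — across 180°.
Signed shortest Δλ = ((-166.41 − 159.30 + 180) mod 360) − 180 = 34.29°.
Going east by 34.29° from +159.30° passes through 180° before reaching -166.41°.

Yes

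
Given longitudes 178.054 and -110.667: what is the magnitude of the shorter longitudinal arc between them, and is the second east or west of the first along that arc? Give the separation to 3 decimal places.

Raw difference: -110.667 − 178.054 = -288.721°.
Normalise into (−180°, 180°]: -288.721° + 360° = 71.279°.
Positive ⇒ the second point lies to the east; separation 71.279°.

71.279° east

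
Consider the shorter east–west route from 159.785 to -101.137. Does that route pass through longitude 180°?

Yes

Naïve |-101.137 − 159.785| = 260.922° > 180°, so the shorter arc goes the other way round — across 180°.
Signed shortest Δλ = ((-101.137 − 159.785 + 180) mod 360) − 180 = 99.078°.
Going east by 99.078° from +159.785° passes through 180° before reaching -101.137°.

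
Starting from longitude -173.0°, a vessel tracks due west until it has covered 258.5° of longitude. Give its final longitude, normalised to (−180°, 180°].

-71.5°

Start at -173.0°; shift −258.5° → -431.5°.
-431.5° lies outside (−180°, 180°]; add 360° → -71.5°.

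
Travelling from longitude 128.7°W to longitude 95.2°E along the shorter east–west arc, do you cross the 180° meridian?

Yes

Naïve |95.2 − -128.7| = 223.9° > 180°, so the shorter arc goes the other way round — across 180°.
Signed shortest Δλ = ((95.2 − -128.7 + 180) mod 360) − 180 = -136.1°.
Going west by 136.1° from -128.7° passes through 180° before reaching +95.2°.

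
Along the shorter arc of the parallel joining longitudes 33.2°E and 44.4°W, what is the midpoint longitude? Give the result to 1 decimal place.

5.6°W

Signed shortest Δλ from +33.2° to -44.4° is -77.6°.
Midpoint longitude = +33.2° + (-77.6°)/2 = +33.2° − 38.8° = -5.6°.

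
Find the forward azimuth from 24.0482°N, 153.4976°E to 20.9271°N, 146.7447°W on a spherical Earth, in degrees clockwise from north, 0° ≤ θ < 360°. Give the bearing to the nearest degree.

Δλ = -146.7447 − 153.4976 = -300.2423°; wrapped into (−180°, 180°]: 59.7577°.
θ = atan2( sin Δλ · cos φ₂ , cos φ₁ · sin φ₂ − sin φ₁ · cos φ₂ · cos Δλ )
  = atan2(0.80692, 0.13447) = 80.539° → normalised to [0°, 360°): 80.539°.

81°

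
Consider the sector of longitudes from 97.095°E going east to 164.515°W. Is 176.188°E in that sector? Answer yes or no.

Yes

Band width going east from +97.095° to -164.515°: ((-164.515 − 97.095) mod 360) = 98.390°.
Offset of +176.188° east of the west edge: ((176.188 − 97.095) mod 360) = 79.093°.
79.093° ≤ 98.390° ⇒ inside.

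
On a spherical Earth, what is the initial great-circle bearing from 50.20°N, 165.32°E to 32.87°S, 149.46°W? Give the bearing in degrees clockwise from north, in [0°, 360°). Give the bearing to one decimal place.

Δλ = -149.46 − 165.32 = -314.78°; wrapped into (−180°, 180°]: 45.22°.
θ = atan2( sin Δλ · cos φ₂ , cos φ₁ · sin φ₂ − sin φ₁ · cos φ₂ · cos Δλ )
  = atan2(0.59618, -0.80194) = 143.372° → normalised to [0°, 360°): 143.372°.

143.4°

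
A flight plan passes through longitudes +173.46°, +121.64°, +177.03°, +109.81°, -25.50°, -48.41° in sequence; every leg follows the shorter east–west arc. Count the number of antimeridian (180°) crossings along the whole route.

Leg 1: +173.46° → +121.64°, shortest Δλ = -51.82° (west) — does not cross 180°.
Leg 2: +121.64° → +177.03°, shortest Δλ = 55.39° (east) — does not cross 180°.
Leg 3: +177.03° → +109.81°, shortest Δλ = -67.22° (west) — does not cross 180°.
Leg 4: +109.81° → -25.50°, shortest Δλ = -135.31° (west) — does not cross 180°.
Leg 5: -25.50° → -48.41°, shortest Δλ = -22.91° (west) — does not cross 180°.
Total crossings: 0.

0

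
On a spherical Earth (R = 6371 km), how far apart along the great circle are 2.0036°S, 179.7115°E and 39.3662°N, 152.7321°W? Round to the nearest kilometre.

5391 km

Δλ = -152.7321 − 179.7115 = -332.4436°; wrapped into (−180°, 180°]: 27.5564°.
Δφ = 39.3662 − -2.0036 = 41.3698°.
a = sin²(Δφ/2) + cos φ₁ · cos φ₂ · sin²(Δλ/2) = 0.168596.
c = 2·atan2(√a, √(1−a)) = 0.84623 rad → d = 6371·c ≈ 5391.35 km.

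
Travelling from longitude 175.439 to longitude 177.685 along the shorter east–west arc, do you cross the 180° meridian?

Signed shortest Δλ = ((177.685 − 175.439 + 180) mod 360) − 180 = 2.246°.
Going east by 2.246° from +175.439° reaches +177.685° without touching 180°.

No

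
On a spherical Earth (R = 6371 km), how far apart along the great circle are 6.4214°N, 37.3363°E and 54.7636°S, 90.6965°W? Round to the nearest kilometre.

12943 km

Δλ = -90.6965 − 37.3363 = -128.0328°.
Δφ = -54.7636 − 6.4214 = -61.1850°.
a = sin²(Δφ/2) + cos φ₁ · cos φ₂ · sin²(Δλ/2) = 0.722293.
c = 2·atan2(√a, √(1−a)) = 2.03151 rad → d = 6371·c ≈ 12942.74 km.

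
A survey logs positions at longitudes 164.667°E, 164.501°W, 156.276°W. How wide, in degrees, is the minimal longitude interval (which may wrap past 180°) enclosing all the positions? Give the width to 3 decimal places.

Sort the longitudes: -164.501°, -156.276°, +164.667°.
Eastward gaps between consecutive values (wrapping around): 8.225°, 320.943°, 30.832°.
Largest gap = 320.943° ⇒ minimal covering band is its complement: 360° − 320.943° = 39.057°.
Band runs from +164.667° eastward to -156.276°, crossing the antimeridian.

39.057°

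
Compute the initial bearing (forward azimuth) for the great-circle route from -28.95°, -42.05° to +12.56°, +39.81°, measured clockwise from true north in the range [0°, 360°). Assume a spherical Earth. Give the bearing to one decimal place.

75.1°

Δλ = 39.81 − -42.05 = 81.86°.
θ = atan2( sin Δλ · cos φ₂ , cos φ₁ · sin φ₂ − sin φ₁ · cos φ₂ · cos Δλ )
  = atan2(0.96623, 0.25719) = 75.095° → normalised to [0°, 360°): 75.095°.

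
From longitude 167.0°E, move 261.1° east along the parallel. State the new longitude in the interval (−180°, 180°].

Start at +167.0°; shift +261.1° → +428.1°.
+428.1° lies outside (−180°, 180°]; subtract 360° → +68.1°.

68.1°E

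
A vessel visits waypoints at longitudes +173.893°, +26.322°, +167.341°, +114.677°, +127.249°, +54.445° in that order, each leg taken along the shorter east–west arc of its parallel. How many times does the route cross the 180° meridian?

Leg 1: +173.893° → +26.322°, shortest Δλ = -147.571° (west) — does not cross 180°.
Leg 2: +26.322° → +167.341°, shortest Δλ = 141.019° (east) — does not cross 180°.
Leg 3: +167.341° → +114.677°, shortest Δλ = -52.664° (west) — does not cross 180°.
Leg 4: +114.677° → +127.249°, shortest Δλ = 12.572° (east) — does not cross 180°.
Leg 5: +127.249° → +54.445°, shortest Δλ = -72.804° (west) — does not cross 180°.
Total crossings: 0.

0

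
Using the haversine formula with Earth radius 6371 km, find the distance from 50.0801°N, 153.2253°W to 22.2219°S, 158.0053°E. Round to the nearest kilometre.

Δλ = 158.0053 − -153.2253 = 311.2306°; wrapped into (−180°, 180°]: -48.7694°.
Δφ = -22.2219 − 50.0801 = -72.3020°.
a = sin²(Δφ/2) + cos φ₁ · cos φ₂ · sin²(Δλ/2) = 0.449259.
c = 2·atan2(√a, √(1−a)) = 1.46914 rad → d = 6371·c ≈ 9359.89 km.

9360 km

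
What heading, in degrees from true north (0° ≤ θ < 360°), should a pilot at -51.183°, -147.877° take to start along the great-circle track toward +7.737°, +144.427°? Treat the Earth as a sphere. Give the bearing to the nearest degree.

292°

Δλ = 144.427 − -147.877 = 292.304°; wrapped into (−180°, 180°]: -67.696°.
θ = atan2( sin Δλ · cos φ₂ , cos φ₁ · sin φ₂ − sin φ₁ · cos φ₂ · cos Δλ )
  = atan2(-0.91676, 0.37740) = -67.625° → normalised to [0°, 360°): 292.375°.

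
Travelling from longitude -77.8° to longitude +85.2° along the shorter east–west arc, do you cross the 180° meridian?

No

Signed shortest Δλ = ((85.2 − -77.8 + 180) mod 360) − 180 = 163.0°.
Going east by 163.0° from -77.8° reaches +85.2° without touching 180°.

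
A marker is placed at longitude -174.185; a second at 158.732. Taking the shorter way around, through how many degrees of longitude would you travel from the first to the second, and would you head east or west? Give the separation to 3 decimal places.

27.083° west

Raw difference: 158.732 − -174.185 = 332.917°.
Normalise into (−180°, 180°]: 332.917° − 360° = -27.083°.
Negative ⇒ the second point lies to the west; separation 27.083°.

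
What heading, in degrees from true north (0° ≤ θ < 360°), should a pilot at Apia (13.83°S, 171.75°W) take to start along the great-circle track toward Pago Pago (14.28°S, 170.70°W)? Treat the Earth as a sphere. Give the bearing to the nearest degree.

Δλ = -170.70 − -171.75 = 1.05°.
θ = atan2( sin Δλ · cos φ₂ , cos φ₁ · sin φ₂ − sin φ₁ · cos φ₂ · cos Δλ )
  = atan2(0.01776, -0.00789) = 113.963° → normalised to [0°, 360°): 113.963°.

114°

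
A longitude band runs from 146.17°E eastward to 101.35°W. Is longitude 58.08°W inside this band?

Band width going east from +146.17° to -101.35°: ((-101.35 − 146.17) mod 360) = 112.48°.
Offset of -58.08° east of the west edge: ((-58.08 − 146.17) mod 360) = 155.75°.
155.75° > 112.48° ⇒ outside.

No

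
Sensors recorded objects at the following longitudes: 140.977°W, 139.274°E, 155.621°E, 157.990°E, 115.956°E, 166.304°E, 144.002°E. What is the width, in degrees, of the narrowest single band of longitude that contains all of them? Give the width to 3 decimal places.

Sort the longitudes: -140.977°, +115.956°, +139.274°, +144.002°, +155.621°, +157.990°, +166.304°.
Eastward gaps between consecutive values (wrapping around): 256.933°, 23.318°, 4.728°, 11.619°, 2.369°, 8.314°, 52.719°.
Largest gap = 256.933° ⇒ minimal covering band is its complement: 360° − 256.933° = 103.067°.
Band runs from +115.956° eastward to -140.977°, crossing the antimeridian.

103.067°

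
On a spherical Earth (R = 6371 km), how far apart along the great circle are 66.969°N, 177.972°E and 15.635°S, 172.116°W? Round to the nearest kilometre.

9221 km

Δλ = -172.116 − 177.972 = -350.088°; wrapped into (−180°, 180°]: 9.912°.
Δφ = -15.635 − 66.969 = -82.604°.
a = sin²(Δφ/2) + cos φ₁ · cos φ₂ · sin²(Δλ/2) = 0.438449.
c = 2·atan2(√a, √(1−a)) = 1.44738 rad → d = 6371·c ≈ 9221.26 km.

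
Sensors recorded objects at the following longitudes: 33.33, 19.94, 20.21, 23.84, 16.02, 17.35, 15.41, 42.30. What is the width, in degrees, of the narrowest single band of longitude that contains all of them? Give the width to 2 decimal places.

Sort the longitudes: +15.41°, +16.02°, +17.35°, +19.94°, +20.21°, +23.84°, +33.33°, +42.30°.
Eastward gaps between consecutive values (wrapping around): 0.61°, 1.33°, 2.59°, 0.27°, 3.63°, 9.49°, 8.97°, 333.11°.
Largest gap = 333.11° ⇒ minimal covering band is its complement: 360° − 333.11° = 26.89°.
Band runs from +15.41° eastward to +42.30°.

26.89°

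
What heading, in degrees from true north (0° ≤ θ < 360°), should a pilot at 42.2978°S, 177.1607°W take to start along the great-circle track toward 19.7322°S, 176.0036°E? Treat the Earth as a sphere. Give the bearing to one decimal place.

343.5°

Δλ = 176.0036 − -177.1607 = 353.1643°; wrapped into (−180°, 180°]: -6.8357°.
θ = atan2( sin Δλ · cos φ₂ , cos φ₁ · sin φ₂ − sin φ₁ · cos φ₂ · cos Δλ )
  = atan2(-0.11203, 0.37924) = -16.458° → normalised to [0°, 360°): 343.542°.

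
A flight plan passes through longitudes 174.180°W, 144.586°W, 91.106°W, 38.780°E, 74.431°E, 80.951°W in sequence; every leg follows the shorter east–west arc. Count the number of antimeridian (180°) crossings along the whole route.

0

Leg 1: -174.180° → -144.586°, shortest Δλ = 29.594° (east) — does not cross 180°.
Leg 2: -144.586° → -91.106°, shortest Δλ = 53.48° (east) — does not cross 180°.
Leg 3: -91.106° → +38.780°, shortest Δλ = 129.886° (east) — does not cross 180°.
Leg 4: +38.780° → +74.431°, shortest Δλ = 35.651° (east) — does not cross 180°.
Leg 5: +74.431° → -80.951°, shortest Δλ = -155.382° (west) — does not cross 180°.
Total crossings: 0.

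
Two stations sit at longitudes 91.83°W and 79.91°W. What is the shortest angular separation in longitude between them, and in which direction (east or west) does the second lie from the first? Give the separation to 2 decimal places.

11.92° east

Raw difference: -79.91 − -91.83 = 11.92°.
Normalise into (−180°, 180°]: 11.92° stays 11.92°.
Positive ⇒ the second point lies to the east; separation 11.92°.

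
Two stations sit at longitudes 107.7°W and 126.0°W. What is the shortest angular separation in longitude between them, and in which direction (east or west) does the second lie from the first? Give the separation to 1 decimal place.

Raw difference: -126.0 − -107.7 = -18.3°.
Normalise into (−180°, 180°]: -18.3° stays -18.3°.
Negative ⇒ the second point lies to the west; separation 18.3°.

18.3° west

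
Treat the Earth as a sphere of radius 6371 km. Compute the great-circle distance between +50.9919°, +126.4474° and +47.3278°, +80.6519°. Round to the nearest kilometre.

3301 km

Δλ = 80.6519 − 126.4474 = -45.7955°.
Δφ = 47.3278 − 50.9919 = -3.6641°.
a = sin²(Δφ/2) + cos φ₁ · cos φ₂ · sin²(Δλ/2) = 0.065609.
c = 2·atan2(√a, √(1−a)) = 0.51806 rad → d = 6371·c ≈ 3300.56 km.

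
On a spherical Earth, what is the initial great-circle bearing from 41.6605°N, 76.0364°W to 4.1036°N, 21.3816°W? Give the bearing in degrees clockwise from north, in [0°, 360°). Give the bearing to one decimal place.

Δλ = -21.3816 − -76.0364 = 54.6548°.
θ = atan2( sin Δλ · cos φ₂ , cos φ₁ · sin φ₂ − sin φ₁ · cos φ₂ · cos Δλ )
  = atan2(0.81359, -0.33009) = 112.083° → normalised to [0°, 360°): 112.083°.

112.1°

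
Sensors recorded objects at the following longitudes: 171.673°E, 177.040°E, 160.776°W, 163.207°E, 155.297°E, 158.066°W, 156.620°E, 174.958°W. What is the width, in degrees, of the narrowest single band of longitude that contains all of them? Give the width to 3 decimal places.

Sort the longitudes: -174.958°, -160.776°, -158.066°, +155.297°, +156.620°, +163.207°, +171.673°, +177.040°.
Eastward gaps between consecutive values (wrapping around): 14.182°, 2.710°, 313.363°, 1.323°, 6.587°, 8.466°, 5.367°, 8.002°.
Largest gap = 313.363° ⇒ minimal covering band is its complement: 360° − 313.363° = 46.637°.
Band runs from +155.297° eastward to -158.066°, crossing the antimeridian.

46.637°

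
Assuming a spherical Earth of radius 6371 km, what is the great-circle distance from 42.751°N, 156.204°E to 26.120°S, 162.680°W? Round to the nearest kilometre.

8739 km

Δλ = -162.680 − 156.204 = -318.884°; wrapped into (−180°, 180°]: 41.116°.
Δφ = -26.120 − 42.751 = -68.871°.
a = sin²(Δφ/2) + cos φ₁ · cos φ₂ · sin²(Δλ/2) = 0.401066.
c = 2·atan2(√a, √(1−a)) = 1.37161 rad → d = 6371·c ≈ 8738.55 km.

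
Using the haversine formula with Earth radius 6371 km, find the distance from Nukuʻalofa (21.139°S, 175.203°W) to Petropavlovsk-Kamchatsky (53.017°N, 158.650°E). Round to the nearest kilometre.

Δλ = 158.650 − -175.203 = 333.853°; wrapped into (−180°, 180°]: -26.147°.
Δφ = 53.017 − -21.139 = 74.156°.
a = sin²(Δφ/2) + cos φ₁ · cos φ₂ · sin²(Δλ/2) = 0.392200.
c = 2·atan2(√a, √(1−a)) = 1.35349 rad → d = 6371·c ≈ 8623.09 km.

8623 km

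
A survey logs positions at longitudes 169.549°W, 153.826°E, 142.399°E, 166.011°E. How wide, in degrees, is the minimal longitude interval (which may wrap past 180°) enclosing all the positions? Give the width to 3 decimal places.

48.052°

Sort the longitudes: -169.549°, +142.399°, +153.826°, +166.011°.
Eastward gaps between consecutive values (wrapping around): 311.948°, 11.427°, 12.185°, 24.440°.
Largest gap = 311.948° ⇒ minimal covering band is its complement: 360° − 311.948° = 48.052°.
Band runs from +142.399° eastward to -169.549°, crossing the antimeridian.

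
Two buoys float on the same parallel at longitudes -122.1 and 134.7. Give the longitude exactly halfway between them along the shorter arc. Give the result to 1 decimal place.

-173.7°

Signed shortest Δλ from -122.1° to +134.7° is -103.2°.
Midpoint longitude = -122.1° + (-103.2°)/2 = -122.1° − 51.6° = -173.7°.
(The naïve average (-122.1 + +134.7)/2 = 6.3° is on the wrong side of the globe.)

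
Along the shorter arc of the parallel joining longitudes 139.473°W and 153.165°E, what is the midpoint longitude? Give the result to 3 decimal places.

Signed shortest Δλ from -139.473° to +153.165° is -67.362°.
Midpoint longitude = -139.473° + (-67.362°)/2 = -139.473° − 33.681° = -173.154°.
(The naïve average (-139.473 + +153.165)/2 = 6.846° is on the wrong side of the globe.)

173.154°W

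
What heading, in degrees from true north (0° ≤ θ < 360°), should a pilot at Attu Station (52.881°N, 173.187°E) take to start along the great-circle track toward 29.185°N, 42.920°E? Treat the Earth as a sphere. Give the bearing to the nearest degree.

318°

Δλ = 42.920 − 173.187 = -130.267°.
θ = atan2( sin Δλ · cos φ₂ , cos φ₁ · sin φ₂ − sin φ₁ · cos φ₂ · cos Δλ )
  = atan2(-0.66617, 0.74423) = -41.832° → normalised to [0°, 360°): 318.168°.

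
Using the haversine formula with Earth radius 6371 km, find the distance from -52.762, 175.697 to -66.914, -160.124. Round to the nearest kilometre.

2047 km

Δλ = -160.124 − 175.697 = -335.821°; wrapped into (−180°, 180°]: 24.179°.
Δφ = -66.914 − -52.762 = -14.152°.
a = sin²(Δφ/2) + cos φ₁ · cos φ₂ · sin²(Δλ/2) = 0.025583.
c = 2·atan2(√a, √(1−a)) = 0.32127 rad → d = 6371·c ≈ 2046.83 km.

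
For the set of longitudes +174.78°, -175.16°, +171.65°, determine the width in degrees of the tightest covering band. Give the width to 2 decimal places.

Sort the longitudes: -175.16°, +171.65°, +174.78°.
Eastward gaps between consecutive values (wrapping around): 346.81°, 3.13°, 10.06°.
Largest gap = 346.81° ⇒ minimal covering band is its complement: 360° − 346.81° = 13.19°.
Band runs from +171.65° eastward to -175.16°, crossing the antimeridian.

13.19°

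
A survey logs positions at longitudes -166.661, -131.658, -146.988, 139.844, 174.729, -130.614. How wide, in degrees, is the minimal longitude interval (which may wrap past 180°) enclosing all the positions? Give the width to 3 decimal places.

Sort the longitudes: -166.661°, -146.988°, -131.658°, -130.614°, +139.844°, +174.729°.
Eastward gaps between consecutive values (wrapping around): 19.673°, 15.330°, 1.044°, 270.458°, 34.885°, 18.610°.
Largest gap = 270.458° ⇒ minimal covering band is its complement: 360° − 270.458° = 89.542°.
Band runs from +139.844° eastward to -130.614°, crossing the antimeridian.

89.542°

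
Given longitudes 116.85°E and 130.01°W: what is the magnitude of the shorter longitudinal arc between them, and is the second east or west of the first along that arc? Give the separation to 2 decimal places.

113.14° east

Raw difference: -130.01 − 116.85 = -246.86°.
Normalise into (−180°, 180°]: -246.86° + 360° = 113.14°.
Positive ⇒ the second point lies to the east; separation 113.14°.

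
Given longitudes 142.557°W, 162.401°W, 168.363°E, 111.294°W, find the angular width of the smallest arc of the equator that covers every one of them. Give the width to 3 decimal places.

Sort the longitudes: -162.401°, -142.557°, -111.294°, +168.363°.
Eastward gaps between consecutive values (wrapping around): 19.844°, 31.263°, 279.657°, 29.236°.
Largest gap = 279.657° ⇒ minimal covering band is its complement: 360° − 279.657° = 80.343°.
Band runs from +168.363° eastward to -111.294°, crossing the antimeridian.

80.343°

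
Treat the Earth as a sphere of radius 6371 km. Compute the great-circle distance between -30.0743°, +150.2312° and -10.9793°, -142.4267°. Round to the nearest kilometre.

Δλ = -142.4267 − 150.2312 = -292.6579°; wrapped into (−180°, 180°]: 67.3421°.
Δφ = -10.9793 − -30.0743 = 19.0950°.
a = sin²(Δφ/2) + cos φ₁ · cos φ₂ · sin²(Δλ/2) = 0.288647.
c = 2·atan2(√a, √(1−a)) = 1.13437 rad → d = 6371·c ≈ 7227.05 km.

7227 km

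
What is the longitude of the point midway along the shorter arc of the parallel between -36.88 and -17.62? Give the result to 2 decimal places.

Signed shortest Δλ from -36.88° to -17.62° is +19.26°.
Midpoint longitude = -36.88° + (+19.26°)/2 = -36.88° + 9.63° = -27.25°.

-27.25°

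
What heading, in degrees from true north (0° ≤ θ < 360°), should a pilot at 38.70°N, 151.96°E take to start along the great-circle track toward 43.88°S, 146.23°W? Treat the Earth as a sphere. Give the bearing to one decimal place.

139.9°

Δλ = -146.23 − 151.96 = -298.19°; wrapped into (−180°, 180°]: 61.81°.
θ = atan2( sin Δλ · cos φ₂ , cos φ₁ · sin φ₂ − sin φ₁ · cos φ₂ · cos Δλ )
  = atan2(0.63530, -0.75385) = 139.878° → normalised to [0°, 360°): 139.878°.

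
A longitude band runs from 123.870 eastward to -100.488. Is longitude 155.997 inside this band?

Yes

Band width going east from +123.870° to -100.488°: ((-100.488 − 123.870) mod 360) = 135.642°.
Offset of +155.997° east of the west edge: ((155.997 − 123.870) mod 360) = 32.127°.
32.127° ≤ 135.642° ⇒ inside.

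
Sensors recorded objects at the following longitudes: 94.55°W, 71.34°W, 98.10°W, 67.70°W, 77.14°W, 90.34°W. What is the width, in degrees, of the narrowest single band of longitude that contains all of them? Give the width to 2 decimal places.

Sort the longitudes: -98.10°, -94.55°, -90.34°, -77.14°, -71.34°, -67.70°.
Eastward gaps between consecutive values (wrapping around): 3.55°, 4.21°, 13.20°, 5.80°, 3.64°, 329.60°.
Largest gap = 329.60° ⇒ minimal covering band is its complement: 360° − 329.60° = 30.40°.
Band runs from -98.10° eastward to -67.70°.

30.40°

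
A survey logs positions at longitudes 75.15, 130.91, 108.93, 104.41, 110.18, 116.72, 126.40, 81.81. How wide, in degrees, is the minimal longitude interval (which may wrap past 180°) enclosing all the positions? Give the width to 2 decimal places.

55.76°

Sort the longitudes: +75.15°, +81.81°, +104.41°, +108.93°, +110.18°, +116.72°, +126.40°, +130.91°.
Eastward gaps between consecutive values (wrapping around): 6.66°, 22.60°, 4.52°, 1.25°, 6.54°, 9.68°, 4.51°, 304.24°.
Largest gap = 304.24° ⇒ minimal covering band is its complement: 360° − 304.24° = 55.76°.
Band runs from +75.15° eastward to +130.91°.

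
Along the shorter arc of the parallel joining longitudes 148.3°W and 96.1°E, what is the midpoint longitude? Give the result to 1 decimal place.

Signed shortest Δλ from -148.3° to +96.1° is -115.6°.
Midpoint longitude = -148.3° + (-115.6°)/2 = -148.3° − 57.8° = -206.1°.
Normalise into (−180°, 180°]: +153.9°.
(The naïve average (-148.3 + +96.1)/2 = -26.1° is on the wrong side of the globe.)

153.9°E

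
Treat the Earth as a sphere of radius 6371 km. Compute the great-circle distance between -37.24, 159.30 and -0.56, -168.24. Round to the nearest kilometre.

5264 km

Δλ = -168.24 − 159.30 = -327.54°; wrapped into (−180°, 180°]: 32.46°.
Δφ = -0.56 − -37.24 = 36.68°.
a = sin²(Δφ/2) + cos φ₁ · cos φ₂ · sin²(Δλ/2) = 0.161194.
c = 2·atan2(√a, √(1−a)) = 0.82629 rad → d = 6371·c ≈ 5264.27 km.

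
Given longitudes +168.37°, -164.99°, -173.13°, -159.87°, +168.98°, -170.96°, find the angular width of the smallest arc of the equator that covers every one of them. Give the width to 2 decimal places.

Sort the longitudes: -173.13°, -170.96°, -164.99°, -159.87°, +168.37°, +168.98°.
Eastward gaps between consecutive values (wrapping around): 2.17°, 5.97°, 5.12°, 328.24°, 0.61°, 17.89°.
Largest gap = 328.24° ⇒ minimal covering band is its complement: 360° − 328.24° = 31.76°.
Band runs from +168.37° eastward to -159.87°, crossing the antimeridian.

31.76°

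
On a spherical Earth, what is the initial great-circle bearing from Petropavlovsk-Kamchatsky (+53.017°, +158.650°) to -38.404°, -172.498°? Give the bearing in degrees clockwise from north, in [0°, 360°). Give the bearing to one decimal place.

157.7°

Δλ = -172.498 − 158.650 = -331.148°; wrapped into (−180°, 180°]: 28.852°.
θ = atan2( sin Δλ · cos φ₂ , cos φ₁ · sin φ₂ − sin φ₁ · cos φ₂ · cos Δλ )
  = atan2(0.37815, -0.92199) = 157.699° → normalised to [0°, 360°): 157.699°.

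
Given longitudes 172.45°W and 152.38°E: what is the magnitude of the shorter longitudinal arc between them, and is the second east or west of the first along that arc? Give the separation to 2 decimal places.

Raw difference: 152.38 − -172.45 = 324.83°.
Normalise into (−180°, 180°]: 324.83° − 360° = -35.17°.
Negative ⇒ the second point lies to the west; separation 35.17°.

35.17° west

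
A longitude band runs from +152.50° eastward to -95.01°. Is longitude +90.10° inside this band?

Band width going east from +152.50° to -95.01°: ((-95.01 − 152.50) mod 360) = 112.49°.
Offset of +90.10° east of the west edge: ((90.10 − 152.50) mod 360) = 297.60°.
297.60° > 112.49° ⇒ outside.

No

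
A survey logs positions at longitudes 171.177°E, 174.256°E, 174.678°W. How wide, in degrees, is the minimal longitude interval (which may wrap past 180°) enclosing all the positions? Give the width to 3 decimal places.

14.145°

Sort the longitudes: -174.678°, +171.177°, +174.256°.
Eastward gaps between consecutive values (wrapping around): 345.855°, 3.079°, 11.066°.
Largest gap = 345.855° ⇒ minimal covering band is its complement: 360° − 345.855° = 14.145°.
Band runs from +171.177° eastward to -174.678°, crossing the antimeridian.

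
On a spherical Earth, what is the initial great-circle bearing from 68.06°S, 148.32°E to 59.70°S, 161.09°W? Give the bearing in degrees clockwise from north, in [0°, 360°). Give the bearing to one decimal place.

Δλ = -161.09 − 148.32 = -309.41°; wrapped into (−180°, 180°]: 50.59°.
θ = atan2( sin Δλ · cos φ₂ , cos φ₁ · sin φ₂ − sin φ₁ · cos φ₂ · cos Δλ )
  = atan2(0.38981, -0.02549) = 93.741° → normalised to [0°, 360°): 93.741°.

93.7°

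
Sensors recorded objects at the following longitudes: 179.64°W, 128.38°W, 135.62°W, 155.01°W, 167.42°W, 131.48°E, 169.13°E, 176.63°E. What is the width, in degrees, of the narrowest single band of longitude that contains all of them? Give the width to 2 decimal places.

Sort the longitudes: -179.64°, -167.42°, -155.01°, -135.62°, -128.38°, +131.48°, +169.13°, +176.63°.
Eastward gaps between consecutive values (wrapping around): 12.22°, 12.41°, 19.39°, 7.24°, 259.86°, 37.65°, 7.50°, 3.73°.
Largest gap = 259.86° ⇒ minimal covering band is its complement: 360° − 259.86° = 100.14°.
Band runs from +131.48° eastward to -128.38°, crossing the antimeridian.

100.14°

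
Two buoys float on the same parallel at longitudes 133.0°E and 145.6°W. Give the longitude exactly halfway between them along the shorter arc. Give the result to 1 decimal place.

173.7°E

Signed shortest Δλ from +133.0° to -145.6° is +81.4°.
Midpoint longitude = +133.0° + (+81.4°)/2 = +133.0° + 40.7° = +173.7°.
(The naïve average (+133.0 + -145.6)/2 = -6.3° is on the wrong side of the globe.)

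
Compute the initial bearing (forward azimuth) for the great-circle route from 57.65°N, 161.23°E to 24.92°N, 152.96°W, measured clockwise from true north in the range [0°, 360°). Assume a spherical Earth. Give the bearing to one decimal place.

Δλ = -152.96 − 161.23 = -314.19°; wrapped into (−180°, 180°]: 45.81°.
θ = atan2( sin Δλ · cos φ₂ , cos φ₁ · sin φ₂ − sin φ₁ · cos φ₂ · cos Δλ )
  = atan2(0.65027, -0.30857) = 115.385° → normalised to [0°, 360°): 115.385°.

115.4°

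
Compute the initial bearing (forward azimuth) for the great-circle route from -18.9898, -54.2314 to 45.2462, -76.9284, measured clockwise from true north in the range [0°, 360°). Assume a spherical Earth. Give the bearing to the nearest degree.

Δλ = -76.9284 − -54.2314 = -22.6970°.
θ = atan2( sin Δλ · cos φ₂ , cos φ₁ · sin φ₂ − sin φ₁ · cos φ₂ · cos Δλ )
  = atan2(-0.27167, 0.88285) = -17.104° → normalised to [0°, 360°): 342.896°.

343°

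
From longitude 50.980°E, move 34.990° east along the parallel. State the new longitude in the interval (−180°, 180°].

85.970°E

Start at +50.980°; shift +34.990° → +85.970°.
+85.970° already lies in (−180°, 180°].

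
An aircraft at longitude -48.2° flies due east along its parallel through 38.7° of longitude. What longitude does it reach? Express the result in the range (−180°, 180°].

Start at -48.2°; shift +38.7° → -9.5°.
-9.5° already lies in (−180°, 180°].

-9.5°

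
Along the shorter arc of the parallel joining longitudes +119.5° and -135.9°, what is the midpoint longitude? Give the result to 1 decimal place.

Signed shortest Δλ from +119.5° to -135.9° is +104.6°.
Midpoint longitude = +119.5° + (+104.6°)/2 = +119.5° + 52.3° = +171.8°.
(The naïve average (+119.5 + -135.9)/2 = -8.2° is on the wrong side of the globe.)

+171.8°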